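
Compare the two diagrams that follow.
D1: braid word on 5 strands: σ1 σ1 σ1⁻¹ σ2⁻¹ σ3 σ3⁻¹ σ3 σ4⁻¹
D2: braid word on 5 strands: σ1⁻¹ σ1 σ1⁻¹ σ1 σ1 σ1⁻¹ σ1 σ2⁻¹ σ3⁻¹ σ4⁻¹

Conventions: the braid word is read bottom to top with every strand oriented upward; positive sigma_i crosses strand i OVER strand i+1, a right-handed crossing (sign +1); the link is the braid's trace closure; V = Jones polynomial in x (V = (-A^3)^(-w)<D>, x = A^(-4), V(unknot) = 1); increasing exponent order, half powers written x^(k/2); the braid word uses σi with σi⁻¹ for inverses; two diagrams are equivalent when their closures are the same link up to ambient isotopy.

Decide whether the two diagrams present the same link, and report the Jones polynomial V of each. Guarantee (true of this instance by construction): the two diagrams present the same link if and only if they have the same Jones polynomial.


equivalent: yes
V(D1) = 1  (w 0, c 8, <D> = 1)
V(D2) = 1  [10 crossings, <D> = A^-6, w = -2]
key observation: D2 (10 crossings) and D1 (8) are Markov-related braid presentations


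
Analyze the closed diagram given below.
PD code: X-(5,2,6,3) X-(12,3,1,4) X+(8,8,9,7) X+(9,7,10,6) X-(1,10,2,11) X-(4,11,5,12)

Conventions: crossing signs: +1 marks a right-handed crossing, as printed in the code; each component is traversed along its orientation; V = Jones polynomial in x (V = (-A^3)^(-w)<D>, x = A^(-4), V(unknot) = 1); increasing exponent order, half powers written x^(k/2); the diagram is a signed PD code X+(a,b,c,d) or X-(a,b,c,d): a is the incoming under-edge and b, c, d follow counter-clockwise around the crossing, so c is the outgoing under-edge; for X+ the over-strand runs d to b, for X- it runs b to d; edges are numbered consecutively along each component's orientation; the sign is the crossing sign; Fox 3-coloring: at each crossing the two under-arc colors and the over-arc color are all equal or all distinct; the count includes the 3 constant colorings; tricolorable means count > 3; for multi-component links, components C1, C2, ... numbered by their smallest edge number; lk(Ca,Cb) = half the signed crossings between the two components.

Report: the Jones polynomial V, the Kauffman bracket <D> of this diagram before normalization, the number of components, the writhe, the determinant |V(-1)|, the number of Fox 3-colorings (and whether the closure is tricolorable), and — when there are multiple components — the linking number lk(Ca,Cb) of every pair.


Jones polynomial: V(x) = -x^-4 + x^-3 + x^-1
<D> = A^-2 + A^6 - A^10; writhe -2
components 1, writhe -2 (6 crossings)
3-colorings: 9 of 3^6, det 3 — tricolorable
note: w = -2 shifts under R1 moves; the (-A^3)^(2) factor cancels that in V


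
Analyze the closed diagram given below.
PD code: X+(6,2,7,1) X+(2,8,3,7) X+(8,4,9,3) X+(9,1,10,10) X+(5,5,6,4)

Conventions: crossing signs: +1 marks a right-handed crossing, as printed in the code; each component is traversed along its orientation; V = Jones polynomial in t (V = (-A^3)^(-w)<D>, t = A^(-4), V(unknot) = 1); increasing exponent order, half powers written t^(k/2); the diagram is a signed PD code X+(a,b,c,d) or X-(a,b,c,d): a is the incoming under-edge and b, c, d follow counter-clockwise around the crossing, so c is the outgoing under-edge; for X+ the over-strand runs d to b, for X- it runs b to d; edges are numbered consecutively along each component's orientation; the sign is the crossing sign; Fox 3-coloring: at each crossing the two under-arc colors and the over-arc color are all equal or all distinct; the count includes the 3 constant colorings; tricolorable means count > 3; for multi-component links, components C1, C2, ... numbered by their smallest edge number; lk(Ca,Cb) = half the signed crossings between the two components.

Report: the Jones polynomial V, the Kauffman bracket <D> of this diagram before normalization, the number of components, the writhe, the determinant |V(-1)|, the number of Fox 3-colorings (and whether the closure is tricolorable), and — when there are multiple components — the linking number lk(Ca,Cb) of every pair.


V = t + t^3 - t^4
<D> = A^-1 - A^3 - A^11 (w = +5)
1 component over 5 crossings, w = +5
9 Fox colorings among 3^5, |V(-1)| = 3: tricolorable
why: det 3 = |V(-1)|; divisible by 3, so tricolorable


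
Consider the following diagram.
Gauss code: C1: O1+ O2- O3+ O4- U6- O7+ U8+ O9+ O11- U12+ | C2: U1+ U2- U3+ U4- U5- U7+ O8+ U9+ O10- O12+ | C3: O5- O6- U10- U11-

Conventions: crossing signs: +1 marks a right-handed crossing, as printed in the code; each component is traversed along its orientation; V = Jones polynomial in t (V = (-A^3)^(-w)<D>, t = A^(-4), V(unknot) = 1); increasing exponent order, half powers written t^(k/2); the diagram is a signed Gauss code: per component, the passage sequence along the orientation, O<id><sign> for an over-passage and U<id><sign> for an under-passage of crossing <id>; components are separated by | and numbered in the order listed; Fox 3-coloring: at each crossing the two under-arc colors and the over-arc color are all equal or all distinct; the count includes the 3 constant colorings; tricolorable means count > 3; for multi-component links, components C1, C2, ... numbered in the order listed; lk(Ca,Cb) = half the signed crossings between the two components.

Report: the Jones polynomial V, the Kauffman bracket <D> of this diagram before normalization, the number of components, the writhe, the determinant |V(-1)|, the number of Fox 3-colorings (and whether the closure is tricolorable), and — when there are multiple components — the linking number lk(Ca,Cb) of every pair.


V(t) = t^-3 + t^-1 + t + t^3
bracket: A^-12 + A^-4 + A^4 + A^12, w = 0
3 components, writhe 0, over 12 crossings
lk(C1,C2) = +2
linking number lk(C1,C3) = -1
lk(C2,C3): -1
det 4, colorings 3 of 3^12 — not tricolorable
observation: the span of V is 6, within the link bound 12 + 3 - 1


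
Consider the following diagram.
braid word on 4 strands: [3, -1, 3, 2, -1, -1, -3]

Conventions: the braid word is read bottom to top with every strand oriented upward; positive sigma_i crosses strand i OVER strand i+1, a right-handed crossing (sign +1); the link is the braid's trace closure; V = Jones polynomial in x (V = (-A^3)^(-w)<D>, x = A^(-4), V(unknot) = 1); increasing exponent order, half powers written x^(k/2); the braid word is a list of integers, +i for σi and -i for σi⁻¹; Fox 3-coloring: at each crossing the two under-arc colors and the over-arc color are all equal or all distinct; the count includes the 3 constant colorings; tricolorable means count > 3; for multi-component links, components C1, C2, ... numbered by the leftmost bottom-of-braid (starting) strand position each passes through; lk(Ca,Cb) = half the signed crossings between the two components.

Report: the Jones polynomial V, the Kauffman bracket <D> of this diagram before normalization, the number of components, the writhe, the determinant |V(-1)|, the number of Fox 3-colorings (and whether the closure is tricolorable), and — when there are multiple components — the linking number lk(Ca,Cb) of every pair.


Jones polynomial: V(x) = -x^-4 + x^-3 + x^-1
<D> = -A - A^9 + A^13; writhe -1
components 1, writhe -1 (7 crossings)
3-colorings: 9 of 3^7, det 3 — tricolorable
note: the span of V is 3, forcing >= 3 crossings in any diagram


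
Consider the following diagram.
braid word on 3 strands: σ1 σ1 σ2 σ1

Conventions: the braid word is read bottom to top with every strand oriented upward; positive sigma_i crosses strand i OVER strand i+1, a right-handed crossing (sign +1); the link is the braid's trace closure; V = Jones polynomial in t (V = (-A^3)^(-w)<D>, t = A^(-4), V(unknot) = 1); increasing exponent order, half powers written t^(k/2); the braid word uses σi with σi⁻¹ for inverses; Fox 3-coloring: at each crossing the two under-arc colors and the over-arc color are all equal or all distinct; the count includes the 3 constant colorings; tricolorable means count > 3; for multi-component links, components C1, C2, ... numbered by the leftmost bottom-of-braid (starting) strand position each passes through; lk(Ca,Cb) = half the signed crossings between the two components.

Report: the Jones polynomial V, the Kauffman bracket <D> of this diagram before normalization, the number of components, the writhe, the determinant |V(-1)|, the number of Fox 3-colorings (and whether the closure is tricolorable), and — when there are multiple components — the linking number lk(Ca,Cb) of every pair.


V(t) = t + t^3 - t^4
bracket: -A^-4 + 1 + A^8, w = +4
1 component, writhe +4, over 4 crossings
det 3, colorings 9 of 3^4 — tricolorable
observation: |V(-1)| = 3: so tricolorable, since 3 divides 3


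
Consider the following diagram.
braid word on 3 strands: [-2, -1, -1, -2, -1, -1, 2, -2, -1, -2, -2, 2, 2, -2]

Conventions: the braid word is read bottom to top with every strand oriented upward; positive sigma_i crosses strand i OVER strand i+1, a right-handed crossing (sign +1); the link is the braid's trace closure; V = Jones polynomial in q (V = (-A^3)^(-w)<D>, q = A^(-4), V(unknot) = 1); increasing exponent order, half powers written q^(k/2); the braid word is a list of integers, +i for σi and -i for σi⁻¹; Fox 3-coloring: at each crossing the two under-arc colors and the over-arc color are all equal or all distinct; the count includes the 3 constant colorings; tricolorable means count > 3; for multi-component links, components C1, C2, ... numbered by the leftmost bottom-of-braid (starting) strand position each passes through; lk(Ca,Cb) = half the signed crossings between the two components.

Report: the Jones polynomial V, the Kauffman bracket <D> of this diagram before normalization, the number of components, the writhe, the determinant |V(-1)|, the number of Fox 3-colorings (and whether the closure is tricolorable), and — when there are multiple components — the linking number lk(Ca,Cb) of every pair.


V = -q^-8 + q^-5 + q^-3
<D> = A^-12 + A^-4 - A^8 (w = -8)
1 component over 14 crossings, w = -8
9 Fox colorings among 3^14, |V(-1)| = 3: tricolorable
why: w = -8 (over 14 crossings) is diagram-only; (-A^3)^(8) removes it from V


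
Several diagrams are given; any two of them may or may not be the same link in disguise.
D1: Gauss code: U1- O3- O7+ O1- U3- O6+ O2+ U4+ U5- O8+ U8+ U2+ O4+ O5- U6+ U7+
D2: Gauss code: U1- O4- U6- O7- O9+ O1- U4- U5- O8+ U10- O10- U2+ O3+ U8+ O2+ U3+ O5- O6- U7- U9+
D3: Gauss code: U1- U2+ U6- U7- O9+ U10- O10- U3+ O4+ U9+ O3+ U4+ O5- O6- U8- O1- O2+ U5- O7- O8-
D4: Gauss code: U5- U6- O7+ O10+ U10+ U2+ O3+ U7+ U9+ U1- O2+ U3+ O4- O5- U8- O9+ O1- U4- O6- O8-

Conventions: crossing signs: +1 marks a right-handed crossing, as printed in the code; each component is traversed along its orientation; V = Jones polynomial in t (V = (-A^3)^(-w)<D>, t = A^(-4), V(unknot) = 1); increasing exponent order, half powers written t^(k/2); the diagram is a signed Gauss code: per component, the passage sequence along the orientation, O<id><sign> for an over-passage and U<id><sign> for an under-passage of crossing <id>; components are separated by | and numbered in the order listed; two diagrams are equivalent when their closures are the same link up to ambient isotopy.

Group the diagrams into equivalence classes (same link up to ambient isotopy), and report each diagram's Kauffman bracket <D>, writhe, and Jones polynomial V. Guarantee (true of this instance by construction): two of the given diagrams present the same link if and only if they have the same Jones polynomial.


equivalence classes: {D1} | {D2, D3, D4}
D1 (bracket A^6; 8 crossings at w = +2): V = 1
V(D2) = -t^-3 + t^-2 - t^-1 + 3 - t + t^2 - t^3  [10 crossings, <D> = -A^-18 + A^-14 - A^-10 + 3A^-6 - A^-2 + A^2 - A^6, w = -2]
D3 (bracket -A^-18 + A^-14 - A^-10 + 3A^-6 - A^-2 + A^2 - A^6; 10 crossings at w = -2): V = -t^-3 + t^-2 - t^-1 + 3 - t + t^2 - t^3
V(D4) = -t^-3 + t^-2 - t^-1 + 3 - t + t^2 - t^3  (w 0, c 10, <D> = -A^-12 + A^-8 - A^-4 + 3 - A^4 + A^8 - A^12)
key observation: V(t) takes 2 values over 4 diagrams, fixing the grouping


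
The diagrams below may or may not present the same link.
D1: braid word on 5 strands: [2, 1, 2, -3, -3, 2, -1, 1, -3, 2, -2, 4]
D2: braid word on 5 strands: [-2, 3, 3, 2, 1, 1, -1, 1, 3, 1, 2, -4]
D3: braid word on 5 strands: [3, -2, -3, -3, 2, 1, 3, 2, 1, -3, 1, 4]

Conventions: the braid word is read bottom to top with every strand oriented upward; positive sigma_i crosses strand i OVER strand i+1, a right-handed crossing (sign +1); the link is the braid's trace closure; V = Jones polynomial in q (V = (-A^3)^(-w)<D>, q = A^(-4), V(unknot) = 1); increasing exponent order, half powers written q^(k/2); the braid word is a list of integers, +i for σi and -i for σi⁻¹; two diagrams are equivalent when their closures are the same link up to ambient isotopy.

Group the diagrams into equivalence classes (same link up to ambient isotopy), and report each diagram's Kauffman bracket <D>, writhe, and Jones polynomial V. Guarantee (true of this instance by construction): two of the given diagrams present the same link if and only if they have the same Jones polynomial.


equivalence classes: {D1} | {D2} | {D3}
D1 (bracket -A^-6 + 2A^-2 - 2A^2 + 3A^6 - 2A^10 + 2A^14 - A^18; 12 crossings at w = +2): V = -q^-3 + 2q^-2 - 2q^-1 + 3 - 2q + 2q^2 - q^3
V(D2) = q^2 + 2q^4 - 2q^5 + q^6 - 2q^7 + q^8  [12 crossings, <D> = A^-14 - 2A^-10 + A^-6 - 2A^-2 + 2A^2 + A^10, w = +6]
V(D3) = 1  [12 crossings, <D> = A^12, w = +4]
key observation: 3 classes among 3 diagrams; unequal V(q) rules out equality


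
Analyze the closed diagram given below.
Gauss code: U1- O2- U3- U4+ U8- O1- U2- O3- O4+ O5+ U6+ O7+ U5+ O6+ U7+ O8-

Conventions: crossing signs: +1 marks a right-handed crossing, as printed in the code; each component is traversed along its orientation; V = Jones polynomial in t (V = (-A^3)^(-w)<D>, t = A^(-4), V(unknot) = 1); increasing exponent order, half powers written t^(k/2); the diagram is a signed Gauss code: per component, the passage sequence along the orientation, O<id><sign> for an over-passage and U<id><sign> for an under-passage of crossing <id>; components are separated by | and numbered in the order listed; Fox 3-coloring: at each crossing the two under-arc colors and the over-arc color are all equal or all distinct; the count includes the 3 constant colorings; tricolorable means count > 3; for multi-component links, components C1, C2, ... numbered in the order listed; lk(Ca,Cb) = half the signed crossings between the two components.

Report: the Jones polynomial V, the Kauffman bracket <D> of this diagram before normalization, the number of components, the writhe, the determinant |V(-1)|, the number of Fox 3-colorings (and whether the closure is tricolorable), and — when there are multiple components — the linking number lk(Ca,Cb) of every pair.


Jones polynomial: V(t) = -t^-3 + t^-2 - t^-1 + 3 - t + t^2 - t^3
<D> = -A^-12 + A^-8 - A^-4 + 3 - A^4 + A^8 - A^12; writhe 0
components 1, writhe 0 (8 crossings)
3-colorings: 27 of 3^8, det 9 — tricolorable
note: |V(-1)| = 9: so tricolorable, since 3 divides 9


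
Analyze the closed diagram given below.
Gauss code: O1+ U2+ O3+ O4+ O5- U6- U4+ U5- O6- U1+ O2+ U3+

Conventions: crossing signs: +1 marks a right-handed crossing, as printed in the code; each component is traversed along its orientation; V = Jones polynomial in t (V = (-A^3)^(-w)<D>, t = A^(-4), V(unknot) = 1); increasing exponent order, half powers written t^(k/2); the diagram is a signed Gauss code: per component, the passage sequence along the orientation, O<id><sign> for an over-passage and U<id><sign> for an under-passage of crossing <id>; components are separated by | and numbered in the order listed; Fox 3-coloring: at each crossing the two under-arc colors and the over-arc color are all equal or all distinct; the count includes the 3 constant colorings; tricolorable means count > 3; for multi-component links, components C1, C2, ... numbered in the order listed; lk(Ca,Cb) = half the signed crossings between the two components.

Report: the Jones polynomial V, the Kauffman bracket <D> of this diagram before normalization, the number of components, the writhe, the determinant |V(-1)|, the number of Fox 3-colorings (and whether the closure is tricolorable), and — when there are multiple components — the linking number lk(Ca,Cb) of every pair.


Jones polynomial: V(t) = t + t^3 - t^4
<D> = -A^-10 + A^-6 + A^2; writhe +2
components 1, writhe +2 (6 crossings)
3-colorings: 9 of 3^6, det 3 — tricolorable
note: V spans 3 powers of t: at least 3 crossings in any diagram


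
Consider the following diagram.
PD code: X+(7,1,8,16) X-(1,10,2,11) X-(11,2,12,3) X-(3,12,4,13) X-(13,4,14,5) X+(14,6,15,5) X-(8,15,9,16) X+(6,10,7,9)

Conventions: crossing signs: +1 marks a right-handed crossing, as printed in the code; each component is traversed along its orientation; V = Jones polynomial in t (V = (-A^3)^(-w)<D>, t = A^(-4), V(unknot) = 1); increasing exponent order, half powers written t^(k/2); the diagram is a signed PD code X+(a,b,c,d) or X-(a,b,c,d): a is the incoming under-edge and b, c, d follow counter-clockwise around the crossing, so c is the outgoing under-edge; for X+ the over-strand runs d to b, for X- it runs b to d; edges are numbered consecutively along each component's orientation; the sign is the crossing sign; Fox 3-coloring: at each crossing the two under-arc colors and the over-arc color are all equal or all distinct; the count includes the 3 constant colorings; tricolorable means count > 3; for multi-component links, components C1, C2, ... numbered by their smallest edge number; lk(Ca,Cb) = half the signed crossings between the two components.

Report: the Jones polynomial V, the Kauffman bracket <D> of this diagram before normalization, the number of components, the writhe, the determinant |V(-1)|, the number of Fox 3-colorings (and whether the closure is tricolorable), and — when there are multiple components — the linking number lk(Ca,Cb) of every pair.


Jones polynomial: V(t) = -t^-4 + t^-3 + t^-1
<D> = A^-2 + A^6 - A^10; writhe -2
components 1, writhe -2 (8 crossings)
3-colorings: 9 of 3^8, det 3 — tricolorable
note: w = -2 shifts under R1 moves; the (-A^3)^(2) factor cancels that in V


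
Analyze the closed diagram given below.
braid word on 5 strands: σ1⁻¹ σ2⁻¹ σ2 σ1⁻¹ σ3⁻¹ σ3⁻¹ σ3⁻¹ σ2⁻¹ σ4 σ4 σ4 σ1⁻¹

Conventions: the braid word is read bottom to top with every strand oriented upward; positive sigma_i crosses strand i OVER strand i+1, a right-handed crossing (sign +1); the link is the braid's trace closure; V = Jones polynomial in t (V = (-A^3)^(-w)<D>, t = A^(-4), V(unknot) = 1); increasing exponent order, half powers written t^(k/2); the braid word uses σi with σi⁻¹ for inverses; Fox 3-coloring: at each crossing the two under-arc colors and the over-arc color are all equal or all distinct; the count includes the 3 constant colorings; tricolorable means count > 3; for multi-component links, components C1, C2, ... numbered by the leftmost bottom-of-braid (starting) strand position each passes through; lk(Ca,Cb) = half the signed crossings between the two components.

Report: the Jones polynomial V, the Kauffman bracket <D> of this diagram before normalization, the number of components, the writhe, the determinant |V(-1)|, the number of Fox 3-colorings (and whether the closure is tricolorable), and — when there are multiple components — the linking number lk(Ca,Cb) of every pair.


V = t^-7 - 2t^-6 + 2t^-5 - 5t^-4 + 5t^-3 - 3t^-2 + 5t^-1 - 2 + t - t^2
<D> = -A^-20 + A^-16 - 2A^-12 + 5A^-8 - 3A^-4 + 5 - 5A^4 + 2A^8 - 2A^12 + A^16 (w = -4)
1 component over 12 crossings, w = -4
81 Fox colorings among 3^12, |V(-1)| = 27: tricolorable
why: free reduction leaves σ1⁻¹ σ1⁻¹ σ3⁻¹ σ3⁻¹ σ3⁻¹ σ2⁻¹ σ4 σ4 σ4 σ1⁻¹ of the original 12 letters


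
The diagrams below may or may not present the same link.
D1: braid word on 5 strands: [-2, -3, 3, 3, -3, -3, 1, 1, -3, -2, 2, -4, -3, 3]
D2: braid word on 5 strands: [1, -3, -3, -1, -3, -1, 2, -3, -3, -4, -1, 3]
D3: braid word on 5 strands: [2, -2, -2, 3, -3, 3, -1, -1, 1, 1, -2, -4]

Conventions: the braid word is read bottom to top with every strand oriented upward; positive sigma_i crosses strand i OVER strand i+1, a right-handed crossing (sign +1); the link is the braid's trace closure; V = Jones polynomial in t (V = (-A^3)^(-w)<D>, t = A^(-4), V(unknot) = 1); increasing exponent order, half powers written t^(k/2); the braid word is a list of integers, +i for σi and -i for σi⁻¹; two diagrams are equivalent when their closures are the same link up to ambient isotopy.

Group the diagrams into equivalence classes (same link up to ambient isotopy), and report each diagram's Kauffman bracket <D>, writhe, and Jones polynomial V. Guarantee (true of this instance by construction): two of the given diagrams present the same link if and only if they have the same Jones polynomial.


equivalence classes: {D1} | {D2} | {D3}
D1 (bracket A^-14 + 2A^-6 + A^2; 14 crossings at w = -2): V = t^-2 + 2 + t^2
V(D2) = t^-8 - t^-7 + 2t^-6 - t^-5 + 2t^-4 + t^-2  (w -6, c 12, <D> = A^-10 + 2A^-2 - A^2 + 2A^6 - A^10 + A^14)
D3 (bracket A^-6 + A^-2 + A^2 + A^6; 12 crossings at w = -2): V = t^-3 + t^-2 + t^-1 + 1
key observation: V(t) takes 3 values over 3 diagrams, fixing the grouping


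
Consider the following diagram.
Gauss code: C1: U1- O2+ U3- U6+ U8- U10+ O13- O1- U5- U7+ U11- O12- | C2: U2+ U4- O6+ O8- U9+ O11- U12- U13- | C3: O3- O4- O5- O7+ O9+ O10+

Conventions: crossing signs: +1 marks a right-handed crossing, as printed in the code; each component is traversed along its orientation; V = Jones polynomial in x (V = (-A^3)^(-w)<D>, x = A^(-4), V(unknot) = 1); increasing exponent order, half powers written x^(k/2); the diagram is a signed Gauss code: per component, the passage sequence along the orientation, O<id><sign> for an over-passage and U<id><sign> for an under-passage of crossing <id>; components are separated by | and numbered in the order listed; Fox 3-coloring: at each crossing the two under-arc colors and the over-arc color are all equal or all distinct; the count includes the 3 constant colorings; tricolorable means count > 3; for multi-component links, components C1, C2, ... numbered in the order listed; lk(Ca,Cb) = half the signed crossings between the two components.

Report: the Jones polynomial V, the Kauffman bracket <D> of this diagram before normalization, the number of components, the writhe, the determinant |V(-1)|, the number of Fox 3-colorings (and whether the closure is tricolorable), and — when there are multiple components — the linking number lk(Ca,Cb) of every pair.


V(x) = x^-3 + x^-2 + x^-1 + 1
bracket: -A^-9 - A^-5 - A^-1 - A^3, w = -3
3 components, writhe -3, over 13 crossings
lk(C1,C2) = -1
linking number lk(C1,C3) = 0
lk(C2,C3): 0
det 0, colorings 9 of 3^14 — tricolorable
observation: the 3 component pairs carry total linking -1


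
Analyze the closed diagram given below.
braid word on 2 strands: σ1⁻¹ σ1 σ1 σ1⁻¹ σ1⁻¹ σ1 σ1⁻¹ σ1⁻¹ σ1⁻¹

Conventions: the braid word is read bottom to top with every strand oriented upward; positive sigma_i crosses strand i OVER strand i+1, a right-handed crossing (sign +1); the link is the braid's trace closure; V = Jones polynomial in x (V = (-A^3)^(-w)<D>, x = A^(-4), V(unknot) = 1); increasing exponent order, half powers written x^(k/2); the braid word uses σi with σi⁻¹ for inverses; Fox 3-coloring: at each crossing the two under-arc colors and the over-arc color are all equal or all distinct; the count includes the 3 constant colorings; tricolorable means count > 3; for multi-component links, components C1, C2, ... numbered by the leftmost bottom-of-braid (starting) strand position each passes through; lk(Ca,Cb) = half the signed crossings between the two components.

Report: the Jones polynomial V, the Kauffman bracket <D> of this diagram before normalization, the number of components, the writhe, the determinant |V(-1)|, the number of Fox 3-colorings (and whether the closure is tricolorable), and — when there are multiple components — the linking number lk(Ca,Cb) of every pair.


V = -x^-4 + x^-3 + x^-1
<D> = -A^-5 - A^3 + A^7 (w = -3)
1 component over 9 crossings, w = -3
9 Fox colorings among 3^9, |V(-1)| = 3: tricolorable
why: the span of V is 3, forcing >= 3 crossings in any diagram


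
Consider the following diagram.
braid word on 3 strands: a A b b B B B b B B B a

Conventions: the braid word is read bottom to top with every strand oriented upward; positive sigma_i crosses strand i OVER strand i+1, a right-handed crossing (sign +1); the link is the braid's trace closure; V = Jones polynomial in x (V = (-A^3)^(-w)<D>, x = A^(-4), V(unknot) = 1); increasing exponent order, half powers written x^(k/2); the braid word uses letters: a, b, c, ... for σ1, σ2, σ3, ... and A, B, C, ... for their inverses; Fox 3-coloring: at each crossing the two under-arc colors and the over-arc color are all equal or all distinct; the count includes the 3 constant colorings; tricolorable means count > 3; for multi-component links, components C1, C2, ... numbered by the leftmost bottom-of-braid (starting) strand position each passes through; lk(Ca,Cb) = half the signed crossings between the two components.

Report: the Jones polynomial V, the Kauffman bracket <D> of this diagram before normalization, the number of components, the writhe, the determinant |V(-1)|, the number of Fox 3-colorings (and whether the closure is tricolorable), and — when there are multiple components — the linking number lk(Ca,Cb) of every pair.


V(x) = -x^-4 + x^-3 + x^-1
bracket: A^-2 + A^6 - A^10, w = -2
1 component, writhe -2, over 12 crossings
det 3, colorings 9 of 3^12 — tricolorable
observation: |V(-1)| = 3: so tricolorable, since 3 divides 3


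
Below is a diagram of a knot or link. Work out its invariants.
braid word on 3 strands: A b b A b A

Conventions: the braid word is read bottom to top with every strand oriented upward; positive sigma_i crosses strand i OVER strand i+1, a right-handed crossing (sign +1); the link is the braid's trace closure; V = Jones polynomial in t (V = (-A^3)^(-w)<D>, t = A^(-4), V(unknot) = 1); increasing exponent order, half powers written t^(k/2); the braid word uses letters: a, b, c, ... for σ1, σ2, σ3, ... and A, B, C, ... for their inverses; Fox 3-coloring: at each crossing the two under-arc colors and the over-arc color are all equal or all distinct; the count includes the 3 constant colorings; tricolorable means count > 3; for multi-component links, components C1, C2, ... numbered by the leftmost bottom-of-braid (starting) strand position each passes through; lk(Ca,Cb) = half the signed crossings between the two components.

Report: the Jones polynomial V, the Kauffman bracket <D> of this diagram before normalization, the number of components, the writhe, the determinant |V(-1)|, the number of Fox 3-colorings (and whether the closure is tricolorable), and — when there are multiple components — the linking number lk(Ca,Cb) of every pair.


V(t) = -t^-3 + 2t^-2 - 2t^-1 + 3 - 2t + 2t^2 - t^3
bracket: -A^-12 + 2A^-8 - 2A^-4 + 3 - 2A^4 + 2A^8 - A^12, w = 0
1 component, writhe 0, over 6 crossings
det 13, colorings 3 of 3^6 — not tricolorable
observation: |V(-1)| = 13: so not tricolorable, since 3 does not divide 13


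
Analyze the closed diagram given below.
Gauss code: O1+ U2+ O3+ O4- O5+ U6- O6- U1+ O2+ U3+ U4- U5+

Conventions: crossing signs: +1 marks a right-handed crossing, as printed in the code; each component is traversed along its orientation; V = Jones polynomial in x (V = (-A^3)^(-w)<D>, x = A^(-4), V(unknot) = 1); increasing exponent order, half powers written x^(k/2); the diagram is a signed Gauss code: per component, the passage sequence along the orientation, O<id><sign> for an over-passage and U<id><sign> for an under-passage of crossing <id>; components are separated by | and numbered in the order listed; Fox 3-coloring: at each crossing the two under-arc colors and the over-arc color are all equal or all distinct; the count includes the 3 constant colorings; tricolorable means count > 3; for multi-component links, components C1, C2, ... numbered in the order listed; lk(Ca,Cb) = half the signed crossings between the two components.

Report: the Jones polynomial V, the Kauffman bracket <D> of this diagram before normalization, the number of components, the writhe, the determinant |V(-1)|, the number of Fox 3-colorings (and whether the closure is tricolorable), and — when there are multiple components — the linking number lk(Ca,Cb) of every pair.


V = x + x^3 - x^4
<D> = -A^-10 + A^-6 + A^2 (w = +2)
1 component over 6 crossings, w = +2
9 Fox colorings among 3^6, |V(-1)| = 3: tricolorable
why: w = +2 (over 6 crossings) is diagram-only; (-A^3)^(-2) removes it from V


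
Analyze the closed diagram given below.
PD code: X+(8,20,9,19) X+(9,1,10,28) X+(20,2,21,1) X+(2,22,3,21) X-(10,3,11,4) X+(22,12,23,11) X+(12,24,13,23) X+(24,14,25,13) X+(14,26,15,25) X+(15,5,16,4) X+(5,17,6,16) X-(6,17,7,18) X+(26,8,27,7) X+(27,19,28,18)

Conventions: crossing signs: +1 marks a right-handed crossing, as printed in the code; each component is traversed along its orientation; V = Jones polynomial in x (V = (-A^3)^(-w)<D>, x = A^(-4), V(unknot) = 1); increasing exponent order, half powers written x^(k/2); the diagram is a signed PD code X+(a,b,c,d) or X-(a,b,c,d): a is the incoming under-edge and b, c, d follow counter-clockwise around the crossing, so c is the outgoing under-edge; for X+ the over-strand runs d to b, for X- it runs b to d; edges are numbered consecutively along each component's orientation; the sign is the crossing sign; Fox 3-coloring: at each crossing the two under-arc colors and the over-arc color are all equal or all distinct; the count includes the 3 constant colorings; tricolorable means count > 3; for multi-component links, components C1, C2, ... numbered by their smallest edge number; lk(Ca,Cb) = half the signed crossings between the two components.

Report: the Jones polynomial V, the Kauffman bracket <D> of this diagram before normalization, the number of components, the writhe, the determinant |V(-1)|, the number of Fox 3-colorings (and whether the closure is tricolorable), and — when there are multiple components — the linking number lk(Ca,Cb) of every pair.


Jones polynomial: V(x) = x^4 + x^6 - x^7 + x^8 - x^9 + x^10 - x^11 + x^12 - x^13
<D> = -A^-22 + A^-18 - A^-14 + A^-10 - A^-6 + A^-2 - A^2 + A^6 + A^14; writhe +10
components 1, writhe +10 (14 crossings)
3-colorings: 9 of 3^14, det 9 — tricolorable
note: w = +10 (over 14 crossings) is diagram-only; (-A^3)^(-10) removes it from V


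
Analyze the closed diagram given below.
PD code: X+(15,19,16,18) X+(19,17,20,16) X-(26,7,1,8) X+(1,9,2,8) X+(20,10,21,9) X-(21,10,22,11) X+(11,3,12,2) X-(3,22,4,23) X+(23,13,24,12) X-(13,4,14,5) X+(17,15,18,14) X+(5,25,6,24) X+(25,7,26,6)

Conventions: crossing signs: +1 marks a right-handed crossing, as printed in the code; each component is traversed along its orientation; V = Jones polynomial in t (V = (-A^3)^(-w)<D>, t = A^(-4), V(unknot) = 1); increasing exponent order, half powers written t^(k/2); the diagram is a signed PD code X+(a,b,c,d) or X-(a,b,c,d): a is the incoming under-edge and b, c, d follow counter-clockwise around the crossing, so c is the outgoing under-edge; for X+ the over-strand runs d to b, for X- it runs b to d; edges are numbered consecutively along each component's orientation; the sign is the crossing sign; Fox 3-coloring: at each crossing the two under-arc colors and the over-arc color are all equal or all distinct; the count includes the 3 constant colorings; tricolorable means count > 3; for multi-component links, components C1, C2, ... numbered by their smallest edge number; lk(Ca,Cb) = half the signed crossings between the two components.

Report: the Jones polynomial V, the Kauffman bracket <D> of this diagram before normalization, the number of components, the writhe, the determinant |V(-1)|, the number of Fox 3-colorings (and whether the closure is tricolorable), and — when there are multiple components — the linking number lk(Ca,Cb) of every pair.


V(t) = 1 - t + 3t^2 - 4t^3 + 5t^4 - 6t^5 + 5t^6 - 4t^7 + 3t^8 - t^9
bracket: A^-21 - 3A^-17 + 4A^-13 - 5A^-9 + 6A^-5 - 5A^-1 + 4A^3 - 3A^7 + A^11 - A^15, w = +5
1 component, writhe +5, over 13 crossings
det 33, colorings 9 of 3^13 — tricolorable
observation: w = +5 (over 13 crossings) is diagram-only; (-A^3)^(-5) removes it from V


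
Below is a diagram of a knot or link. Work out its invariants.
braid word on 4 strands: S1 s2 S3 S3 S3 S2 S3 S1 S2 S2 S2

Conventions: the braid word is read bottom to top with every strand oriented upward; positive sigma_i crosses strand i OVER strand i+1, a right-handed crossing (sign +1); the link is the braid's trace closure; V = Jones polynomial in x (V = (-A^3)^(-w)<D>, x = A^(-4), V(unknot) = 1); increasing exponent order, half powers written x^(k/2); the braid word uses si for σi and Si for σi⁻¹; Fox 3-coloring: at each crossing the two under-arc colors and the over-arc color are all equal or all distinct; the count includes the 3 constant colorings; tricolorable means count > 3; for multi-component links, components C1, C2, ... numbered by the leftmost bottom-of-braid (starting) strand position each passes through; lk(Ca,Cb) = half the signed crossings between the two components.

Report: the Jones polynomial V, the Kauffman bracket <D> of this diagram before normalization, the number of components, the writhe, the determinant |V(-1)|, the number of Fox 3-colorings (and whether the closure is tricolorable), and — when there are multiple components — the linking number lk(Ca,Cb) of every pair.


Jones polynomial: V(x) = -x^-8 + x^-5 + x^-3
<D> = -A^-15 - A^-7 + A^5; writhe -9
components 1, writhe -9 (11 crossings)
3-colorings: 9 of 3^11, det 3 — tricolorable
note: the span of V is 5, forcing >= 5 crossings in any diagram


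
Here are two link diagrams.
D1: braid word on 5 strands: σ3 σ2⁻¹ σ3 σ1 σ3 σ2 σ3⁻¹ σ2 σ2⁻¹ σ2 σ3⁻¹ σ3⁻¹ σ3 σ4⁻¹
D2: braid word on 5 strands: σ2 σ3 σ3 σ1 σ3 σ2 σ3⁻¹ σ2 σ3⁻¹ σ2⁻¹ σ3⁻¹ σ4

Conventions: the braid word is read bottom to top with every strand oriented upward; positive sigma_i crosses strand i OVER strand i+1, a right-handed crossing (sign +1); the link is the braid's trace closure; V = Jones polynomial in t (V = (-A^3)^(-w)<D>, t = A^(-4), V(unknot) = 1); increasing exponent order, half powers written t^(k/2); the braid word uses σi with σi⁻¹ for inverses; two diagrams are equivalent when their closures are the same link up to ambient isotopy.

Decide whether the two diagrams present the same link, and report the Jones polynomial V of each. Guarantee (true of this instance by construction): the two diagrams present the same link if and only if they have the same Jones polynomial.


equivalent: yes
V(D1) = 1  (w +2, c 14, <D> = A^6)
V(D2) = 1  [12 crossings, <D> = A^12, w = +4]
key observation: D2 (12 crossings) and D1 (14) are Markov-related braid presentations


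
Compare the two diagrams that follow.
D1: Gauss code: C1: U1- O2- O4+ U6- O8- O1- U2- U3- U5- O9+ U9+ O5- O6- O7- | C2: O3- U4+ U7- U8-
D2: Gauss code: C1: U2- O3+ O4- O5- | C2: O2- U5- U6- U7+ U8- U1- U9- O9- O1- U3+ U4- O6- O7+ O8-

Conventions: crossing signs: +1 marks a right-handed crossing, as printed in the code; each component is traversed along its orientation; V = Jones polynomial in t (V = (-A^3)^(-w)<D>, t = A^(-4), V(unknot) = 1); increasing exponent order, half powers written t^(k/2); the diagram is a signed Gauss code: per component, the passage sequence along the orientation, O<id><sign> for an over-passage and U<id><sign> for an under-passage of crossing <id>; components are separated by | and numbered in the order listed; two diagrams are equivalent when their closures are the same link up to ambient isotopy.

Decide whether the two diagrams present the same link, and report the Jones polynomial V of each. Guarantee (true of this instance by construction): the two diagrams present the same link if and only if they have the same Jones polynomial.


equivalent: no
D1 (bracket A^-9 + 2A^-1 - A^3 + A^7 - A^11; 9 crossings at w = -5): V = t^(-13/2) - t^(-11/2) + t^(-9/2) - 2t^(-7/2) - t^(-3/2)
V(D2) = -t^(-5/2) - t^(-1/2)  (w -5, c 9, <D> = A^-13 + A^-5)
key observation: comparing 2 Jones polynomials yields 2 groups


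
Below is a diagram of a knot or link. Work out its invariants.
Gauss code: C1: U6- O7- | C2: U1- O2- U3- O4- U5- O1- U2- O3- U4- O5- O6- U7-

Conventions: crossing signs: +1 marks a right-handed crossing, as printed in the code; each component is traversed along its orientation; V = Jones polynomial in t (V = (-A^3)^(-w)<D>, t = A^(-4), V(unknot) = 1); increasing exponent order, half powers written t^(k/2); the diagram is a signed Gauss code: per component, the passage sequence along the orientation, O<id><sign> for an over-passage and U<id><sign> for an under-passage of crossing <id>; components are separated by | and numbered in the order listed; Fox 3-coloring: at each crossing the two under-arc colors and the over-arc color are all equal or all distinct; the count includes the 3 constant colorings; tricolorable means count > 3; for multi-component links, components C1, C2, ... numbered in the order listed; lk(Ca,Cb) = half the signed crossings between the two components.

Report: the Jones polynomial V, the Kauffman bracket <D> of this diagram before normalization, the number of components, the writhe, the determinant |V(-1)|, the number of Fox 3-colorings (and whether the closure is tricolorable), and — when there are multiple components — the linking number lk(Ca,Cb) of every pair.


V(t) = t^(-19/2) - t^(-17/2) + 2t^(-15/2) - 2t^(-13/2) + t^(-11/2) - 2t^(-9/2) - t^(-5/2)
bracket: A^-11 + 2A^-3 - A + 2A^5 - 2A^9 + A^13 - A^17, w = -7
2 components, writhe -7, over 7 crossings
lk(C1,C2) = -1
det 10, colorings 3 of 3^7 — not tricolorable
observation: span 7 respects span(V) <= c + mu - 1 = 8 for this 2-component diagram


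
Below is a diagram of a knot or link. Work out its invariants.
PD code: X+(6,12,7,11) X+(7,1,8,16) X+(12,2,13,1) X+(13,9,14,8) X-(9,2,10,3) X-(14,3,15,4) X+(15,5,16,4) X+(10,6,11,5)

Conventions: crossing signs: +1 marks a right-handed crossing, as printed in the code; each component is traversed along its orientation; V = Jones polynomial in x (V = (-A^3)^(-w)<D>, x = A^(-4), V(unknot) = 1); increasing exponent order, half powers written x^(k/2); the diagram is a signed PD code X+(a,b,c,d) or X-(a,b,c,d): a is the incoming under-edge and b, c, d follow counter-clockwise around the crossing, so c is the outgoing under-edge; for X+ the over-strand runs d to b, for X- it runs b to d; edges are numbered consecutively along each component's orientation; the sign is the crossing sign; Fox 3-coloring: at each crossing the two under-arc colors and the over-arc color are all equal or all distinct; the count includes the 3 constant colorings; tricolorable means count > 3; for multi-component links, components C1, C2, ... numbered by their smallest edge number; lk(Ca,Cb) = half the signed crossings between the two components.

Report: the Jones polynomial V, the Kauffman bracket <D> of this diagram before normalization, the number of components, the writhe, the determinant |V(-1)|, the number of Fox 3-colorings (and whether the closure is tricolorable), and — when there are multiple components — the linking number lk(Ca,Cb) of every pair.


V(x) = x + x^3 - x^4
bracket: -A^-4 + 1 + A^8, w = +4
1 component, writhe +4, over 8 crossings
det 3, colorings 9 of 3^8 — tricolorable
observation: w = +4 (over 8 crossings) is diagram-only; (-A^3)^(-4) removes it from V


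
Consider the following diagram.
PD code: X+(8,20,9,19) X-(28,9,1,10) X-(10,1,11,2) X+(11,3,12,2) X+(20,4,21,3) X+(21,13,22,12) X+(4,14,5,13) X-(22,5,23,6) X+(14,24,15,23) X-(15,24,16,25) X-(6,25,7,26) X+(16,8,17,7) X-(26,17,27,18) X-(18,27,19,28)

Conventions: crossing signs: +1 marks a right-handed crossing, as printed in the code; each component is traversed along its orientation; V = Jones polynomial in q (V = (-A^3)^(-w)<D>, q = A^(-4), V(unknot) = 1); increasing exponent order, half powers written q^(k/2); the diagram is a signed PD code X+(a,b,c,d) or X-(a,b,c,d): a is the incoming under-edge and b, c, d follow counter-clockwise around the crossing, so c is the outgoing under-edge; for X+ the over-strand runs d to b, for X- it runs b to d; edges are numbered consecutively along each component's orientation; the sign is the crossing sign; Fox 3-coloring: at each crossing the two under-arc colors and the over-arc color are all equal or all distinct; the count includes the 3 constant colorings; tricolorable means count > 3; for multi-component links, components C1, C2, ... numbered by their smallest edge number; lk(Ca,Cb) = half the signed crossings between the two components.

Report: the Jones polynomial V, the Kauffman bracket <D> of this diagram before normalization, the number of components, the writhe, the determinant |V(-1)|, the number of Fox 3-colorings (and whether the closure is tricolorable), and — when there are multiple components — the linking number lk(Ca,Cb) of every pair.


V = -q^-3 + 2q^-2 - 2q^-1 + 3 - 2q + 2q^2 - q^3
<D> = -A^-12 + 2A^-8 - 2A^-4 + 3 - 2A^4 + 2A^8 - A^12 (w = 0)
1 component over 14 crossings, w = 0
3 Fox colorings among 3^14, |V(-1)| = 13: not tricolorable
why: palindromic: swapping q for 1/q fixes V
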